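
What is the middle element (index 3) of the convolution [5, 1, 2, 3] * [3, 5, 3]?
Use y[k] = Σ_i a[i]·b[k-i] at k=3. y[3] = 1×3 + 2×5 + 3×3 = 22

22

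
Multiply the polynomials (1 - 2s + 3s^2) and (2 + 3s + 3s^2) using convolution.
Ascending coefficients: a = [1, -2, 3], b = [2, 3, 3]. c[0] = 1×2 = 2; c[1] = 1×3 + -2×2 = -1; c[2] = 1×3 + -2×3 + 3×2 = 3; c[3] = -2×3 + 3×3 = 3; c[4] = 3×3 = 9. Result coefficients: [2, -1, 3, 3, 9] → 2 - s + 3s^2 + 3s^3 + 9s^4

2 - s + 3s^2 + 3s^3 + 9s^4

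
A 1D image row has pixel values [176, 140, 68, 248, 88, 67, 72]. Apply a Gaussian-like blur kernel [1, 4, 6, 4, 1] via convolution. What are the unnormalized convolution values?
Convolve image row [176, 140, 68, 248, 88, 67, 72] with kernel [1, 4, 6, 4, 1]: y[0] = 176×1 = 176; y[1] = 176×4 + 140×1 = 844; y[2] = 176×6 + 140×4 + 68×1 = 1684; y[3] = 176×4 + 140×6 + 68×4 + 248×1 = 2064; y[4] = 176×1 + 140×4 + 68×6 + 248×4 + 88×1 = 2224; y[5] = 140×1 + 68×4 + 248×6 + 88×4 + 67×1 = 2319; y[6] = 68×1 + 248×4 + 88×6 + 67×4 + 72×1 = 1928; y[7] = 248×1 + 88×4 + 67×6 + 72×4 = 1290; y[8] = 88×1 + 67×4 + 72×6 = 788; y[9] = 67×1 + 72×4 = 355; y[10] = 72×1 = 72 → [176, 844, 1684, 2064, 2224, 2319, 1928, 1290, 788, 355, 72]. Normalization factor = sum(kernel) = 16.

[176, 844, 1684, 2064, 2224, 2319, 1928, 1290, 788, 355, 72]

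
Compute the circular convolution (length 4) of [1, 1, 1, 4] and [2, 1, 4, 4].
Use y[k] = Σ_j a[j]·b[(k-j) mod 4]. y[0] = 1×2 + 1×4 + 1×4 + 4×1 = 14; y[1] = 1×1 + 1×2 + 1×4 + 4×4 = 23; y[2] = 1×4 + 1×1 + 1×2 + 4×4 = 23; y[3] = 1×4 + 1×4 + 1×1 + 4×2 = 17. Result: [14, 23, 23, 17]

[14, 23, 23, 17]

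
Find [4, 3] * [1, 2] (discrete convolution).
y[0] = 4×1 = 4; y[1] = 4×2 + 3×1 = 11; y[2] = 3×2 = 6

[4, 11, 6]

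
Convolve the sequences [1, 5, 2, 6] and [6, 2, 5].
y[0] = 1×6 = 6; y[1] = 1×2 + 5×6 = 32; y[2] = 1×5 + 5×2 + 2×6 = 27; y[3] = 5×5 + 2×2 + 6×6 = 65; y[4] = 2×5 + 6×2 = 22; y[5] = 6×5 = 30

[6, 32, 27, 65, 22, 30]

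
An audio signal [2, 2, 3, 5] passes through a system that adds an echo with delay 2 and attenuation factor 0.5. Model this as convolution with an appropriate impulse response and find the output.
Direct-path + delayed-attenuated-path model → impulse response h = [1, 0, 0.5] (1 at lag 0, 0.5 at lag 2). Output y[n] = x[n] + 0.5·x[n - 2] (with x[n] = 0 outside 0..3): y[0] = 2 + 0.5×0 = 2; y[1] = 2 + 0.5×0 = 2; y[2] = 3 + 0.5×2 = 4.0; y[3] = 5 + 0.5×2 = 6.0; y[4] = 0 + 0.5×3 = 1.5; y[5] = 0 + 0.5×5 = 2.5. So y = [2, 2, 4.0, 6.0, 1.5, 2.5]

[2, 2, 4.0, 6.0, 1.5, 2.5]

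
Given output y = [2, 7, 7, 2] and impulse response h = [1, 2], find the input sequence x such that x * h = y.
Deconvolve y=[2, 7, 7, 2] by h=[1, 2]. Since h[0]=1, solve forward: x[0] = y[0] / 1 = 2; x[1] = (y[1] - 2×2) / 1 = 3; x[2] = (y[2] - 3×2) / 1 = 1. So x = [2, 3, 1]. Check by forward convolution: y[0] = 2×1 = 2; y[1] = 2×2 + 3×1 = 7; y[2] = 3×2 + 1×1 = 7; y[3] = 1×2 = 2

[2, 3, 1]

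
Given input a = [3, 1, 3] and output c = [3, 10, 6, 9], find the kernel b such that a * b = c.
Output length 4 = len(a) + len(b) - 1 ⇒ len(b) = 2. Solve b forward using b[k] = (c[k] - Σ_{i≥1} a[i]·b[k-i]) / a[0]: b[0] = c[0] / a[0] = 3 / 3 = 1; b[1] = (c[1] - 1×1) / a[0] = (10 - 1×1) / 3 = 3. So b = [1, 3]. Forward-check [3, 1, 3] * [1, 3]: c[0] = 3×1 = 3; c[1] = 3×3 + 1×1 = 10; c[2] = 1×3 + 3×1 = 6; c[3] = 3×3 = 9 → [3, 10, 6, 9] ✓

[1, 3]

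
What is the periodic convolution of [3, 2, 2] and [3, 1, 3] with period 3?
Use y[k] = Σ_j s[j]·t[(k-j) mod 3]. y[0] = 3×3 + 2×3 + 2×1 = 17; y[1] = 3×1 + 2×3 + 2×3 = 15; y[2] = 3×3 + 2×1 + 2×3 = 17. Result: [17, 15, 17]

[17, 15, 17]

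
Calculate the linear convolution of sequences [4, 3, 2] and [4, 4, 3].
y[0] = 4×4 = 16; y[1] = 4×4 + 3×4 = 28; y[2] = 4×3 + 3×4 + 2×4 = 32; y[3] = 3×3 + 2×4 = 17; y[4] = 2×3 = 6

[16, 28, 32, 17, 6]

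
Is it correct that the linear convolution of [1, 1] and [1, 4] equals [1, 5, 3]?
Recompute linear convolution of [1, 1] and [1, 4]: y[0] = 1×1 = 1; y[1] = 1×4 + 1×1 = 5; y[2] = 1×4 = 4 → [1, 5, 4]. Compare to given [1, 5, 3]: they differ at index 2: given 3, correct 4, so answer: No

No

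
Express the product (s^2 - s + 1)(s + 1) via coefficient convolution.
Ascending coefficients: a = [1, -1, 1], b = [1, 1]. c[0] = 1×1 = 1; c[1] = 1×1 + -1×1 = 0; c[2] = -1×1 + 1×1 = 0; c[3] = 1×1 = 1. Result coefficients: [1, 0, 0, 1] → s^3 + 1

s^3 + 1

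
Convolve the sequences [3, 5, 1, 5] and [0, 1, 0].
y[0] = 3×0 = 0; y[1] = 3×1 + 5×0 = 3; y[2] = 3×0 + 5×1 + 1×0 = 5; y[3] = 5×0 + 1×1 + 5×0 = 1; y[4] = 1×0 + 5×1 = 5; y[5] = 5×0 = 0

[0, 3, 5, 1, 5, 0]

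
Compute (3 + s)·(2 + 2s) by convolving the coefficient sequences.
Ascending coefficients: a = [3, 1], b = [2, 2]. c[0] = 3×2 = 6; c[1] = 3×2 + 1×2 = 8; c[2] = 1×2 = 2. Result coefficients: [6, 8, 2] → 6 + 8s + 2s^2

6 + 8s + 2s^2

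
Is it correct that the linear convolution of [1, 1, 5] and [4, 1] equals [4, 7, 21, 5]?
Recompute linear convolution of [1, 1, 5] and [4, 1]: y[0] = 1×4 = 4; y[1] = 1×1 + 1×4 = 5; y[2] = 1×1 + 5×4 = 21; y[3] = 5×1 = 5 → [4, 5, 21, 5]. Compare to given [4, 7, 21, 5]: they differ at index 1: given 7, correct 5, so answer: No

No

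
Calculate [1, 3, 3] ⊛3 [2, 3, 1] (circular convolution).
Use y[k] = Σ_j a[j]·b[(k-j) mod 3]. y[0] = 1×2 + 3×1 + 3×3 = 14; y[1] = 1×3 + 3×2 + 3×1 = 12; y[2] = 1×1 + 3×3 + 3×2 = 16. Result: [14, 12, 16]

[14, 12, 16]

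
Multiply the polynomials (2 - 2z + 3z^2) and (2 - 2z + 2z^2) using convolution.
Ascending coefficients: a = [2, -2, 3], b = [2, -2, 2]. c[0] = 2×2 = 4; c[1] = 2×-2 + -2×2 = -8; c[2] = 2×2 + -2×-2 + 3×2 = 14; c[3] = -2×2 + 3×-2 = -10; c[4] = 3×2 = 6. Result coefficients: [4, -8, 14, -10, 6] → 4 - 8z + 14z^2 - 10z^3 + 6z^4

4 - 8z + 14z^2 - 10z^3 + 6z^4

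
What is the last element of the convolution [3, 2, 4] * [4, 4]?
Use y[k] = Σ_i a[i]·b[k-i] at k=3. y[3] = 4×4 = 16

16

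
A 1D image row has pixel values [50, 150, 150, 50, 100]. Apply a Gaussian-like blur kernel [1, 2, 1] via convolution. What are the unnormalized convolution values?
Convolve image row [50, 150, 150, 50, 100] with kernel [1, 2, 1]: y[0] = 50×1 = 50; y[1] = 50×2 + 150×1 = 250; y[2] = 50×1 + 150×2 + 150×1 = 500; y[3] = 150×1 + 150×2 + 50×1 = 500; y[4] = 150×1 + 50×2 + 100×1 = 350; y[5] = 50×1 + 100×2 = 250; y[6] = 100×1 = 100 → [50, 250, 500, 500, 350, 250, 100]. Normalization factor = sum(kernel) = 4.

[50, 250, 500, 500, 350, 250, 100]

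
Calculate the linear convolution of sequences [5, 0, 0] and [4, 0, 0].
y[0] = 5×4 = 20; y[1] = 5×0 + 0×4 = 0; y[2] = 5×0 + 0×0 + 0×4 = 0; y[3] = 0×0 + 0×0 = 0; y[4] = 0×0 = 0

[20, 0, 0, 0, 0]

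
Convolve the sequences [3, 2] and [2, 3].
y[0] = 3×2 = 6; y[1] = 3×3 + 2×2 = 13; y[2] = 2×3 = 6

[6, 13, 6]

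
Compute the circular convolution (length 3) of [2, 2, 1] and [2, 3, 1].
Use y[k] = Σ_j f[j]·g[(k-j) mod 3]. y[0] = 2×2 + 2×1 + 1×3 = 9; y[1] = 2×3 + 2×2 + 1×1 = 11; y[2] = 2×1 + 2×3 + 1×2 = 10. Result: [9, 11, 10]

[9, 11, 10]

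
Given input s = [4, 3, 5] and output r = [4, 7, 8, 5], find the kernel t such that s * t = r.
Output length 4 = len(s) + len(t) - 1 ⇒ len(t) = 2. Solve t forward using t[k] = (r[k] - Σ_{i≥1} s[i]·t[k-i]) / s[0]: t[0] = r[0] / s[0] = 4 / 4 = 1; t[1] = (r[1] - 3×1) / s[0] = (7 - 3×1) / 4 = 1. So t = [1, 1]. Forward-check [4, 3, 5] * [1, 1]: r[0] = 4×1 = 4; r[1] = 4×1 + 3×1 = 7; r[2] = 3×1 + 5×1 = 8; r[3] = 5×1 = 5 → [4, 7, 8, 5] ✓

[1, 1]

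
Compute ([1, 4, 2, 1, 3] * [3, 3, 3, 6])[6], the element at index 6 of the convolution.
Use y[k] = Σ_i a[i]·b[k-i] at k=6. y[6] = 1×6 + 3×3 = 15

15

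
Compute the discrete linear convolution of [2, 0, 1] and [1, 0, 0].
y[0] = 2×1 = 2; y[1] = 2×0 + 0×1 = 0; y[2] = 2×0 + 0×0 + 1×1 = 1; y[3] = 0×0 + 1×0 = 0; y[4] = 1×0 = 0

[2, 0, 1, 0, 0]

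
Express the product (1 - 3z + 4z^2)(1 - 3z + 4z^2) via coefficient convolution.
Ascending coefficients: a = [1, -3, 4], b = [1, -3, 4]. c[0] = 1×1 = 1; c[1] = 1×-3 + -3×1 = -6; c[2] = 1×4 + -3×-3 + 4×1 = 17; c[3] = -3×4 + 4×-3 = -24; c[4] = 4×4 = 16. Result coefficients: [1, -6, 17, -24, 16] → 1 - 6z + 17z^2 - 24z^3 + 16z^4

1 - 6z + 17z^2 - 24z^3 + 16z^4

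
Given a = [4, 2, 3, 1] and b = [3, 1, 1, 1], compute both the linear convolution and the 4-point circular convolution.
Linear: y_lin[0] = 4×3 = 12; y_lin[1] = 4×1 + 2×3 = 10; y_lin[2] = 4×1 + 2×1 + 3×3 = 15; y_lin[3] = 4×1 + 2×1 + 3×1 + 1×3 = 12; y_lin[4] = 2×1 + 3×1 + 1×1 = 6; y_lin[5] = 3×1 + 1×1 = 4; y_lin[6] = 1×1 = 1 → [12, 10, 15, 12, 6, 4, 1]. Circular (length 4): y[0] = 4×3 + 2×1 + 3×1 + 1×1 = 18; y[1] = 4×1 + 2×3 + 3×1 + 1×1 = 14; y[2] = 4×1 + 2×1 + 3×3 + 1×1 = 16; y[3] = 4×1 + 2×1 + 3×1 + 1×3 = 12 → [18, 14, 16, 12]

Linear: [12, 10, 15, 12, 6, 4, 1], Circular: [18, 14, 16, 12]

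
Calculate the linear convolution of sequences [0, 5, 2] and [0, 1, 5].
y[0] = 0×0 = 0; y[1] = 0×1 + 5×0 = 0; y[2] = 0×5 + 5×1 + 2×0 = 5; y[3] = 5×5 + 2×1 = 27; y[4] = 2×5 = 10

[0, 0, 5, 27, 10]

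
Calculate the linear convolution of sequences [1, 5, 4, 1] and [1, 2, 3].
y[0] = 1×1 = 1; y[1] = 1×2 + 5×1 = 7; y[2] = 1×3 + 5×2 + 4×1 = 17; y[3] = 5×3 + 4×2 + 1×1 = 24; y[4] = 4×3 + 1×2 = 14; y[5] = 1×3 = 3

[1, 7, 17, 24, 14, 3]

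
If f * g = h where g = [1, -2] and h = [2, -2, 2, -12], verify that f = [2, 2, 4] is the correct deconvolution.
Forward-compute [2, 2, 4] * [1, -2]: h[0] = 2×1 = 2; h[1] = 2×-2 + 2×1 = -2; h[2] = 2×-2 + 4×1 = 0; h[3] = 4×-2 = -8 → [2, -2, 0, -8]. Does not match given h = [2, -2, 2, -12].

Not verified. [2, 2, 4] * [1, -2] = [2, -2, 0, -8], which differs from [2, -2, 2, -12] at index 2.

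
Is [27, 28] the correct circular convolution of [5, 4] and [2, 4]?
Recompute circular convolution of [5, 4] and [2, 4]: y[0] = 5×2 + 4×4 = 26; y[1] = 5×4 + 4×2 = 28 → [26, 28]. Compare to given [27, 28]: they differ at index 0: given 27, correct 26, so answer: No

No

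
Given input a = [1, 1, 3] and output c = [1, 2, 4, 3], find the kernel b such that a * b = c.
Output length 4 = len(a) + len(b) - 1 ⇒ len(b) = 2. Solve b forward using b[k] = (c[k] - Σ_{i≥1} a[i]·b[k-i]) / a[0]: b[0] = c[0] / a[0] = 1 / 1 = 1; b[1] = (c[1] - 1×1) / a[0] = (2 - 1×1) / 1 = 1. So b = [1, 1]. Forward-check [1, 1, 3] * [1, 1]: c[0] = 1×1 = 1; c[1] = 1×1 + 1×1 = 2; c[2] = 1×1 + 3×1 = 4; c[3] = 3×1 = 3 → [1, 2, 4, 3] ✓

[1, 1]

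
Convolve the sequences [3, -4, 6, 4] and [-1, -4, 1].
y[0] = 3×-1 = -3; y[1] = 3×-4 + -4×-1 = -8; y[2] = 3×1 + -4×-4 + 6×-1 = 13; y[3] = -4×1 + 6×-4 + 4×-1 = -32; y[4] = 6×1 + 4×-4 = -10; y[5] = 4×1 = 4

[-3, -8, 13, -32, -10, 4]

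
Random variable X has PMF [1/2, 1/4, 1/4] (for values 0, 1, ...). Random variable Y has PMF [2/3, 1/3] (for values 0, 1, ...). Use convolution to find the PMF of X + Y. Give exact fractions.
P(X+Y=k) = Σ_i P(X=i)·P(Y=k-i) — a convolution of [1/2, 1/4, 1/4] and [2/3, 1/3]. P(X+Y=0) = (1/2)×(2/3) = 1/3; P(X+Y=1) = (1/2)×(1/3) + (1/4)×(2/3) = 1/6 + 1/6 = 1/3; P(X+Y=2) = (1/4)×(1/3) + (1/4)×(2/3) = 1/12 + 1/6 = 1/4; P(X+Y=3) = (1/4)×(1/3) = 1/12. PMF: [1/3, 1/3, 1/4, 1/12] (sums to 1 ✓)

[1/3, 1/3, 1/4, 1/12]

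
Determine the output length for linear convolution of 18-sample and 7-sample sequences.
Linear/full convolution length: m + n - 1 = 18 + 7 - 1 = 24

24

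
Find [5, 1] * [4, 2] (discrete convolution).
y[0] = 5×4 = 20; y[1] = 5×2 + 1×4 = 14; y[2] = 1×2 = 2

[20, 14, 2]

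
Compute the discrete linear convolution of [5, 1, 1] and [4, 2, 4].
y[0] = 5×4 = 20; y[1] = 5×2 + 1×4 = 14; y[2] = 5×4 + 1×2 + 1×4 = 26; y[3] = 1×4 + 1×2 = 6; y[4] = 1×4 = 4

[20, 14, 26, 6, 4]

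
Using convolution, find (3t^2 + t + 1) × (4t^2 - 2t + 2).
Ascending coefficients: a = [1, 1, 3], b = [2, -2, 4]. c[0] = 1×2 = 2; c[1] = 1×-2 + 1×2 = 0; c[2] = 1×4 + 1×-2 + 3×2 = 8; c[3] = 1×4 + 3×-2 = -2; c[4] = 3×4 = 12. Result coefficients: [2, 0, 8, -2, 12] → 12t^4 - 2t^3 + 8t^2 + 2

12t^4 - 2t^3 + 8t^2 + 2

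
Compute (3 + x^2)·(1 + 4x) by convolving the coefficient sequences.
Ascending coefficients: a = [3, 0, 1], b = [1, 4]. c[0] = 3×1 = 3; c[1] = 3×4 + 0×1 = 12; c[2] = 0×4 + 1×1 = 1; c[3] = 1×4 = 4. Result coefficients: [3, 12, 1, 4] → 3 + 12x + x^2 + 4x^3

3 + 12x + x^2 + 4x^3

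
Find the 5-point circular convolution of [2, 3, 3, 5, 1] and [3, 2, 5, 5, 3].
Use y[k] = Σ_j u[j]·v[(k-j) mod 5]. y[0] = 2×3 + 3×3 + 3×5 + 5×5 + 1×2 = 57; y[1] = 2×2 + 3×3 + 3×3 + 5×5 + 1×5 = 52; y[2] = 2×5 + 3×2 + 3×3 + 5×3 + 1×5 = 45; y[3] = 2×5 + 3×5 + 3×2 + 5×3 + 1×3 = 49; y[4] = 2×3 + 3×5 + 3×5 + 5×2 + 1×3 = 49. Result: [57, 52, 45, 49, 49]

[57, 52, 45, 49, 49]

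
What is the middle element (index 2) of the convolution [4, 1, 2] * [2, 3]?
Use y[k] = Σ_i a[i]·b[k-i] at k=2. y[2] = 1×3 + 2×2 = 7

7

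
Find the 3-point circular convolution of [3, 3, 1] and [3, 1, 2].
Use y[k] = Σ_j x[j]·h[(k-j) mod 3]. y[0] = 3×3 + 3×2 + 1×1 = 16; y[1] = 3×1 + 3×3 + 1×2 = 14; y[2] = 3×2 + 3×1 + 1×3 = 12. Result: [16, 14, 12]

[16, 14, 12]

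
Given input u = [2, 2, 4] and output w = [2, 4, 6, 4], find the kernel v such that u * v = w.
Output length 4 = len(u) + len(v) - 1 ⇒ len(v) = 2. Solve v forward using v[k] = (w[k] - Σ_{i≥1} u[i]·v[k-i]) / u[0]: v[0] = w[0] / u[0] = 2 / 2 = 1; v[1] = (w[1] - 2×1) / u[0] = (4 - 2×1) / 2 = 1. So v = [1, 1]. Forward-check [2, 2, 4] * [1, 1]: w[0] = 2×1 = 2; w[1] = 2×1 + 2×1 = 4; w[2] = 2×1 + 4×1 = 6; w[3] = 4×1 = 4 → [2, 4, 6, 4] ✓

[1, 1]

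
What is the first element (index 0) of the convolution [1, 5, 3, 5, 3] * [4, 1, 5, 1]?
Use y[k] = Σ_i a[i]·b[k-i] at k=0. y[0] = 1×4 = 4

4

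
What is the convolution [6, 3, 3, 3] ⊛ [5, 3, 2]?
y[0] = 6×5 = 30; y[1] = 6×3 + 3×5 = 33; y[2] = 6×2 + 3×3 + 3×5 = 36; y[3] = 3×2 + 3×3 + 3×5 = 30; y[4] = 3×2 + 3×3 = 15; y[5] = 3×2 = 6

[30, 33, 36, 30, 15, 6]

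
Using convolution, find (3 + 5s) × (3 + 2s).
Ascending coefficients: a = [3, 5], b = [3, 2]. c[0] = 3×3 = 9; c[1] = 3×2 + 5×3 = 21; c[2] = 5×2 = 10. Result coefficients: [9, 21, 10] → 9 + 21s + 10s^2

9 + 21s + 10s^2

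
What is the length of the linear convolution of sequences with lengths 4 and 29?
Linear/full convolution length: m + n - 1 = 4 + 29 - 1 = 32

32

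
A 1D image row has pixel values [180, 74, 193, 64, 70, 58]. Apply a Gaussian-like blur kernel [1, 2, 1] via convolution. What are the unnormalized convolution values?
Convolve image row [180, 74, 193, 64, 70, 58] with kernel [1, 2, 1]: y[0] = 180×1 = 180; y[1] = 180×2 + 74×1 = 434; y[2] = 180×1 + 74×2 + 193×1 = 521; y[3] = 74×1 + 193×2 + 64×1 = 524; y[4] = 193×1 + 64×2 + 70×1 = 391; y[5] = 64×1 + 70×2 + 58×1 = 262; y[6] = 70×1 + 58×2 = 186; y[7] = 58×1 = 58 → [180, 434, 521, 524, 391, 262, 186, 58]. Normalization factor = sum(kernel) = 4.

[180, 434, 521, 524, 391, 262, 186, 58]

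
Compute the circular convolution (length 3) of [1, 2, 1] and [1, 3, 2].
Use y[k] = Σ_j x[j]·h[(k-j) mod 3]. y[0] = 1×1 + 2×2 + 1×3 = 8; y[1] = 1×3 + 2×1 + 1×2 = 7; y[2] = 1×2 + 2×3 + 1×1 = 9. Result: [8, 7, 9]

[8, 7, 9]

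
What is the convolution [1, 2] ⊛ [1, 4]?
y[0] = 1×1 = 1; y[1] = 1×4 + 2×1 = 6; y[2] = 2×4 = 8

[1, 6, 8]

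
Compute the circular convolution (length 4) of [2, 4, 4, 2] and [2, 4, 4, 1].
Use y[k] = Σ_j x[j]·h[(k-j) mod 4]. y[0] = 2×2 + 4×1 + 4×4 + 2×4 = 32; y[1] = 2×4 + 4×2 + 4×1 + 2×4 = 28; y[2] = 2×4 + 4×4 + 4×2 + 2×1 = 34; y[3] = 2×1 + 4×4 + 4×4 + 2×2 = 38. Result: [32, 28, 34, 38]

[32, 28, 34, 38]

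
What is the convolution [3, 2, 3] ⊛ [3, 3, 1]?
y[0] = 3×3 = 9; y[1] = 3×3 + 2×3 = 15; y[2] = 3×1 + 2×3 + 3×3 = 18; y[3] = 2×1 + 3×3 = 11; y[4] = 3×1 = 3

[9, 15, 18, 11, 3]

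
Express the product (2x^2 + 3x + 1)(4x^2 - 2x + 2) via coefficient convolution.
Ascending coefficients: a = [1, 3, 2], b = [2, -2, 4]. c[0] = 1×2 = 2; c[1] = 1×-2 + 3×2 = 4; c[2] = 1×4 + 3×-2 + 2×2 = 2; c[3] = 3×4 + 2×-2 = 8; c[4] = 2×4 = 8. Result coefficients: [2, 4, 2, 8, 8] → 8x^4 + 8x^3 + 2x^2 + 4x + 2

8x^4 + 8x^3 + 2x^2 + 4x + 2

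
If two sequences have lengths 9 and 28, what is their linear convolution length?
Linear/full convolution length: m + n - 1 = 9 + 28 - 1 = 36

36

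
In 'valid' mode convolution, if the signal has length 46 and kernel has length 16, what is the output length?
'Valid' mode counts only positions where the kernel fully overlaps the signal: m - n + 1 = 46 - 16 + 1 = 31

31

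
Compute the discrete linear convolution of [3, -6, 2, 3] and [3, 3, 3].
y[0] = 3×3 = 9; y[1] = 3×3 + -6×3 = -9; y[2] = 3×3 + -6×3 + 2×3 = -3; y[3] = -6×3 + 2×3 + 3×3 = -3; y[4] = 2×3 + 3×3 = 15; y[5] = 3×3 = 9

[9, -9, -3, -3, 15, 9]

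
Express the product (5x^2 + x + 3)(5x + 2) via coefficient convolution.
Ascending coefficients: a = [3, 1, 5], b = [2, 5]. c[0] = 3×2 = 6; c[1] = 3×5 + 1×2 = 17; c[2] = 1×5 + 5×2 = 15; c[3] = 5×5 = 25. Result coefficients: [6, 17, 15, 25] → 25x^3 + 15x^2 + 17x + 6

25x^3 + 15x^2 + 17x + 6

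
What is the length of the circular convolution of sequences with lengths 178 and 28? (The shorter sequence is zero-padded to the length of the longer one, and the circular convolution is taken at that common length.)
Circular convolution (zero-padding the shorter input) has length max(m, n) = max(178, 28) = 178

178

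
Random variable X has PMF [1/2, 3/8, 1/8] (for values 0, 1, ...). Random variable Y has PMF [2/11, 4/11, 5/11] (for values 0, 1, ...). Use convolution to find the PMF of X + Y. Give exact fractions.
P(X+Y=k) = Σ_i P(X=i)·P(Y=k-i) — a convolution of [1/2, 3/8, 1/8] and [2/11, 4/11, 5/11]. P(X+Y=0) = (1/2)×(2/11) = 1/11; P(X+Y=1) = (1/2)×(4/11) + (3/8)×(2/11) = 2/11 + 3/44 = 1/4; P(X+Y=2) = (1/2)×(5/11) + (3/8)×(4/11) + (1/8)×(2/11) = 5/22 + 3/22 + 1/44 = 17/44; P(X+Y=3) = (3/8)×(5/11) + (1/8)×(4/11) = 15/88 + 1/22 = 19/88; P(X+Y=4) = (1/8)×(5/11) = 5/88. PMF: [1/11, 1/4, 17/44, 19/88, 5/88] (sums to 1 ✓)

[1/11, 1/4, 17/44, 19/88, 5/88]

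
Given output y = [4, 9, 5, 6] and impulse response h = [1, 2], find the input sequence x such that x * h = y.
Deconvolve y=[4, 9, 5, 6] by h=[1, 2]. Since h[0]=1, solve forward: x[0] = y[0] / 1 = 4; x[1] = (y[1] - 4×2) / 1 = 1; x[2] = (y[2] - 1×2) / 1 = 3. So x = [4, 1, 3]. Check by forward convolution: y[0] = 4×1 = 4; y[1] = 4×2 + 1×1 = 9; y[2] = 1×2 + 3×1 = 5; y[3] = 3×2 = 6

[4, 1, 3]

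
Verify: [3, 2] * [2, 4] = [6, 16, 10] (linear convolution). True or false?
Recompute linear convolution of [3, 2] and [2, 4]: y[0] = 3×2 = 6; y[1] = 3×4 + 2×2 = 16; y[2] = 2×4 = 8 → [6, 16, 8]. Compare to given [6, 16, 10]: they differ at index 2: given 10, correct 8, so answer: No

No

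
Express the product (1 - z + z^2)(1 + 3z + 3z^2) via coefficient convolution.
Ascending coefficients: a = [1, -1, 1], b = [1, 3, 3]. c[0] = 1×1 = 1; c[1] = 1×3 + -1×1 = 2; c[2] = 1×3 + -1×3 + 1×1 = 1; c[3] = -1×3 + 1×3 = 0; c[4] = 1×3 = 3. Result coefficients: [1, 2, 1, 0, 3] → 1 + 2z + z^2 + 3z^4

1 + 2z + z^2 + 3z^4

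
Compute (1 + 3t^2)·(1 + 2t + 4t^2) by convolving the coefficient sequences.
Ascending coefficients: a = [1, 0, 3], b = [1, 2, 4]. c[0] = 1×1 = 1; c[1] = 1×2 + 0×1 = 2; c[2] = 1×4 + 0×2 + 3×1 = 7; c[3] = 0×4 + 3×2 = 6; c[4] = 3×4 = 12. Result coefficients: [1, 2, 7, 6, 12] → 1 + 2t + 7t^2 + 6t^3 + 12t^4

1 + 2t + 7t^2 + 6t^3 + 12t^4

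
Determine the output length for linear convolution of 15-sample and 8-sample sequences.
Linear/full convolution length: m + n - 1 = 15 + 8 - 1 = 22

22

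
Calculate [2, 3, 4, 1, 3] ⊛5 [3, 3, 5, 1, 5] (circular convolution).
Use y[k] = Σ_j s[j]·t[(k-j) mod 5]. y[0] = 2×3 + 3×5 + 4×1 + 1×5 + 3×3 = 39; y[1] = 2×3 + 3×3 + 4×5 + 1×1 + 3×5 = 51; y[2] = 2×5 + 3×3 + 4×3 + 1×5 + 3×1 = 39; y[3] = 2×1 + 3×5 + 4×3 + 1×3 + 3×5 = 47; y[4] = 2×5 + 3×1 + 4×5 + 1×3 + 3×3 = 45. Result: [39, 51, 39, 47, 45]

[39, 51, 39, 47, 45]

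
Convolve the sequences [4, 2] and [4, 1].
y[0] = 4×4 = 16; y[1] = 4×1 + 2×4 = 12; y[2] = 2×1 = 2

[16, 12, 2]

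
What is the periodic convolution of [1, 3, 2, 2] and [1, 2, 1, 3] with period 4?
Use y[k] = Σ_j a[j]·b[(k-j) mod 4]. y[0] = 1×1 + 3×3 + 2×1 + 2×2 = 16; y[1] = 1×2 + 3×1 + 2×3 + 2×1 = 13; y[2] = 1×1 + 3×2 + 2×1 + 2×3 = 15; y[3] = 1×3 + 3×1 + 2×2 + 2×1 = 12. Result: [16, 13, 15, 12]

[16, 13, 15, 12]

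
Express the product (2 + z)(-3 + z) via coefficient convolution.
Ascending coefficients: a = [2, 1], b = [-3, 1]. c[0] = 2×-3 = -6; c[1] = 2×1 + 1×-3 = -1; c[2] = 1×1 = 1. Result coefficients: [-6, -1, 1] → -6 - z + z^2

-6 - z + z^2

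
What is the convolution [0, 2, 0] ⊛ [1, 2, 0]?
y[0] = 0×1 = 0; y[1] = 0×2 + 2×1 = 2; y[2] = 0×0 + 2×2 + 0×1 = 4; y[3] = 2×0 + 0×2 = 0; y[4] = 0×0 = 0

[0, 2, 4, 0, 0]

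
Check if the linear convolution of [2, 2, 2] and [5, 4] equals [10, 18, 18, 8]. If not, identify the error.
Recompute linear convolution of [2, 2, 2] and [5, 4]: y[0] = 2×5 = 10; y[1] = 2×4 + 2×5 = 18; y[2] = 2×4 + 2×5 = 18; y[3] = 2×4 = 8 → [10, 18, 18, 8]. Given [10, 18, 18, 8] matches, so answer: Yes

Yes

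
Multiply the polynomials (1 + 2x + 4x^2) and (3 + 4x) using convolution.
Ascending coefficients: a = [1, 2, 4], b = [3, 4]. c[0] = 1×3 = 3; c[1] = 1×4 + 2×3 = 10; c[2] = 2×4 + 4×3 = 20; c[3] = 4×4 = 16. Result coefficients: [3, 10, 20, 16] → 3 + 10x + 20x^2 + 16x^3

3 + 10x + 20x^2 + 16x^3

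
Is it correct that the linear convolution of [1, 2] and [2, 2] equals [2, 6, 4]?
Recompute linear convolution of [1, 2] and [2, 2]: y[0] = 1×2 = 2; y[1] = 1×2 + 2×2 = 6; y[2] = 2×2 = 4 → [2, 6, 4]. Given [2, 6, 4] matches, so answer: Yes

Yes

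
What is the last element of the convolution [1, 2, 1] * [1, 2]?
Use y[k] = Σ_i a[i]·b[k-i] at k=3. y[3] = 1×2 = 2

2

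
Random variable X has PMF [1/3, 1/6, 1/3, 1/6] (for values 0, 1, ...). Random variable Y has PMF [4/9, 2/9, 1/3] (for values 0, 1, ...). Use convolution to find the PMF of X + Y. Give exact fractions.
P(X+Y=k) = Σ_i P(X=i)·P(Y=k-i) — a convolution of [1/3, 1/6, 1/3, 1/6] and [4/9, 2/9, 1/3]. P(X+Y=0) = (1/3)×(4/9) = 4/27; P(X+Y=1) = (1/3)×(2/9) + (1/6)×(4/9) = 2/27 + 2/27 = 4/27; P(X+Y=2) = (1/3)×(1/3) + (1/6)×(2/9) + (1/3)×(4/9) = 1/9 + 1/27 + 4/27 = 8/27; P(X+Y=3) = (1/6)×(1/3) + (1/3)×(2/9) + (1/6)×(4/9) = 1/18 + 2/27 + 2/27 = 11/54; P(X+Y=4) = (1/3)×(1/3) + (1/6)×(2/9) = 1/9 + 1/27 = 4/27; P(X+Y=5) = (1/6)×(1/3) = 1/18. PMF: [4/27, 4/27, 8/27, 11/54, 4/27, 1/18] (sums to 1 ✓)

[4/27, 4/27, 8/27, 11/54, 4/27, 1/18]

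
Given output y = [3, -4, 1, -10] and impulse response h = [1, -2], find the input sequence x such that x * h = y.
Deconvolve y=[3, -4, 1, -10] by h=[1, -2]. Since h[0]=1, solve forward: x[0] = y[0] / 1 = 3; x[1] = (y[1] - 3×-2) / 1 = 2; x[2] = (y[2] - 2×-2) / 1 = 5. So x = [3, 2, 5]. Check by forward convolution: y[0] = 3×1 = 3; y[1] = 3×-2 + 2×1 = -4; y[2] = 2×-2 + 5×1 = 1; y[3] = 5×-2 = -10

[3, 2, 5]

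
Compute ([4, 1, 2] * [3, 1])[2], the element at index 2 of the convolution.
Use y[k] = Σ_i a[i]·b[k-i] at k=2. y[2] = 1×1 + 2×3 = 7

7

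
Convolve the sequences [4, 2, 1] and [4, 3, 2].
y[0] = 4×4 = 16; y[1] = 4×3 + 2×4 = 20; y[2] = 4×2 + 2×3 + 1×4 = 18; y[3] = 2×2 + 1×3 = 7; y[4] = 1×2 = 2

[16, 20, 18, 7, 2]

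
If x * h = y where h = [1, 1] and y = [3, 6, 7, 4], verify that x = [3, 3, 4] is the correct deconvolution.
Forward-compute [3, 3, 4] * [1, 1]: y[0] = 3×1 = 3; y[1] = 3×1 + 3×1 = 6; y[2] = 3×1 + 4×1 = 7; y[3] = 4×1 = 4 → [3, 6, 7, 4]. Matches given y = [3, 6, 7, 4], so verified.

Verified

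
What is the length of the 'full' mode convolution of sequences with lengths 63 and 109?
Linear/full convolution length: m + n - 1 = 63 + 109 - 1 = 171

171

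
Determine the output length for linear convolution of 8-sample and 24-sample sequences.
Linear/full convolution length: m + n - 1 = 8 + 24 - 1 = 31

31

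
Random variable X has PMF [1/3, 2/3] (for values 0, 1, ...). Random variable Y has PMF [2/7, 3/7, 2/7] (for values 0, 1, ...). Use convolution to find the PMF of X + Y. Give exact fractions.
P(X+Y=k) = Σ_i P(X=i)·P(Y=k-i) — a convolution of [1/3, 2/3] and [2/7, 3/7, 2/7]. P(X+Y=0) = (1/3)×(2/7) = 2/21; P(X+Y=1) = (1/3)×(3/7) + (2/3)×(2/7) = 1/7 + 4/21 = 1/3; P(X+Y=2) = (1/3)×(2/7) + (2/3)×(3/7) = 2/21 + 2/7 = 8/21; P(X+Y=3) = (2/3)×(2/7) = 4/21. PMF: [2/21, 1/3, 8/21, 4/21] (sums to 1 ✓)

[2/21, 1/3, 8/21, 4/21]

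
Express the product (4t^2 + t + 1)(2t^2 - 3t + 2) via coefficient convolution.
Ascending coefficients: a = [1, 1, 4], b = [2, -3, 2]. c[0] = 1×2 = 2; c[1] = 1×-3 + 1×2 = -1; c[2] = 1×2 + 1×-3 + 4×2 = 7; c[3] = 1×2 + 4×-3 = -10; c[4] = 4×2 = 8. Result coefficients: [2, -1, 7, -10, 8] → 8t^4 - 10t^3 + 7t^2 - t + 2

8t^4 - 10t^3 + 7t^2 - t + 2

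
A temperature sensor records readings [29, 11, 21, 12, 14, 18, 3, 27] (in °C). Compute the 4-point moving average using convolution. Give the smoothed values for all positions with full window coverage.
4-point moving average kernel = [1, 1, 1, 1]. Apply in 'valid' mode (full window coverage): avg[0] = (29 + 11 + 21 + 12) / 4 = 18.25; avg[1] = (11 + 21 + 12 + 14) / 4 = 14.5; avg[2] = (21 + 12 + 14 + 18) / 4 = 16.25; avg[3] = (12 + 14 + 18 + 3) / 4 = 11.75; avg[4] = (14 + 18 + 3 + 27) / 4 = 15.5. Smoothed values: [18.25, 14.5, 16.25, 11.75, 15.5]

[18.25, 14.5, 16.25, 11.75, 15.5]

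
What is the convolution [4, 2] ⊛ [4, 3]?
y[0] = 4×4 = 16; y[1] = 4×3 + 2×4 = 20; y[2] = 2×3 = 6

[16, 20, 6]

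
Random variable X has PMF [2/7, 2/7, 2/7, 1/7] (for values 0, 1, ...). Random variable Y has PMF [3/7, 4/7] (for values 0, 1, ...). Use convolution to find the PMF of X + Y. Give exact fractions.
P(X+Y=k) = Σ_i P(X=i)·P(Y=k-i) — a convolution of [2/7, 2/7, 2/7, 1/7] and [3/7, 4/7]. P(X+Y=0) = (2/7)×(3/7) = 6/49; P(X+Y=1) = (2/7)×(4/7) + (2/7)×(3/7) = 8/49 + 6/49 = 2/7; P(X+Y=2) = (2/7)×(4/7) + (2/7)×(3/7) = 8/49 + 6/49 = 2/7; P(X+Y=3) = (2/7)×(4/7) + (1/7)×(3/7) = 8/49 + 3/49 = 11/49; P(X+Y=4) = (1/7)×(4/7) = 4/49. PMF: [6/49, 2/7, 2/7, 11/49, 4/49] (sums to 1 ✓)

[6/49, 2/7, 2/7, 11/49, 4/49]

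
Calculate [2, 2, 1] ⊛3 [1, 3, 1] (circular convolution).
Use y[k] = Σ_j f[j]·g[(k-j) mod 3]. y[0] = 2×1 + 2×1 + 1×3 = 7; y[1] = 2×3 + 2×1 + 1×1 = 9; y[2] = 2×1 + 2×3 + 1×1 = 9. Result: [7, 9, 9]

[7, 9, 9]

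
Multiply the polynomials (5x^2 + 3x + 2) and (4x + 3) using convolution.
Ascending coefficients: a = [2, 3, 5], b = [3, 4]. c[0] = 2×3 = 6; c[1] = 2×4 + 3×3 = 17; c[2] = 3×4 + 5×3 = 27; c[3] = 5×4 = 20. Result coefficients: [6, 17, 27, 20] → 20x^3 + 27x^2 + 17x + 6

20x^3 + 27x^2 + 17x + 6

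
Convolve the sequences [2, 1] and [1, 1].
y[0] = 2×1 = 2; y[1] = 2×1 + 1×1 = 3; y[2] = 1×1 = 1

[2, 3, 1]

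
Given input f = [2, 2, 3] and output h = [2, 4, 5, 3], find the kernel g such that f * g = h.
Output length 4 = len(f) + len(g) - 1 ⇒ len(g) = 2. Solve g forward using g[k] = (h[k] - Σ_{i≥1} f[i]·g[k-i]) / f[0]: g[0] = h[0] / f[0] = 2 / 2 = 1; g[1] = (h[1] - 2×1) / f[0] = (4 - 2×1) / 2 = 1. So g = [1, 1]. Forward-check [2, 2, 3] * [1, 1]: h[0] = 2×1 = 2; h[1] = 2×1 + 2×1 = 4; h[2] = 2×1 + 3×1 = 5; h[3] = 3×1 = 3 → [2, 4, 5, 3] ✓

[1, 1]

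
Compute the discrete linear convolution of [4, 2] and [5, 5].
y[0] = 4×5 = 20; y[1] = 4×5 + 2×5 = 30; y[2] = 2×5 = 10

[20, 30, 10]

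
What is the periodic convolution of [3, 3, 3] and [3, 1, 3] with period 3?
Use y[k] = Σ_j s[j]·t[(k-j) mod 3]. y[0] = 3×3 + 3×3 + 3×1 = 21; y[1] = 3×1 + 3×3 + 3×3 = 21; y[2] = 3×3 + 3×1 + 3×3 = 21. Result: [21, 21, 21]

[21, 21, 21]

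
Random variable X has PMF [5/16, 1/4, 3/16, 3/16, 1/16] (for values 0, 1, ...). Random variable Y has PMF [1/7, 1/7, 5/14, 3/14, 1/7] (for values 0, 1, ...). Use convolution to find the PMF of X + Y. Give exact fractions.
P(X+Y=k) = Σ_i P(X=i)·P(Y=k-i) — a convolution of [5/16, 1/4, 3/16, 3/16, 1/16] and [1/7, 1/7, 5/14, 3/14, 1/7]. P(X+Y=0) = (5/16)×(1/7) = 5/112; P(X+Y=1) = (5/16)×(1/7) + (1/4)×(1/7) = 5/112 + 1/28 = 9/112; P(X+Y=2) = (5/16)×(5/14) + (1/4)×(1/7) + (3/16)×(1/7) = 25/224 + 1/28 + 3/112 = 39/224; P(X+Y=3) = (5/16)×(3/14) + (1/4)×(5/14) + (3/16)×(1/7) + (3/16)×(1/7) = 15/224 + 5/56 + 3/112 + 3/112 = 47/224; P(X+Y=4) = (5/16)×(1/7) + (1/4)×(3/14) + (3/16)×(5/14) + (3/16)×(1/7) + (1/16)×(1/7) = 5/112 + 3/56 + 15/224 + 3/112 + 1/112 = 45/224; P(X+Y=5) = (1/4)×(1/7) + (3/16)×(3/14) + (3/16)×(5/14) + (1/16)×(1/7) = 1/28 + 9/224 + 15/224 + 1/112 = 17/112; P(X+Y=6) = (3/16)×(1/7) + (3/16)×(3/14) + (1/16)×(5/14) = 3/112 + 9/224 + 5/224 = 5/56; P(X+Y=7) = (3/16)×(1/7) + (1/16)×(3/14) = 3/112 + 3/224 = 9/224; P(X+Y=8) = (1/16)×(1/7) = 1/112. PMF: [5/112, 9/112, 39/224, 47/224, 45/224, 17/112, 5/56, 9/224, 1/112] (sums to 1 ✓)

[5/112, 9/112, 39/224, 47/224, 45/224, 17/112, 5/56, 9/224, 1/112]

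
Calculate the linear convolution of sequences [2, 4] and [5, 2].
y[0] = 2×5 = 10; y[1] = 2×2 + 4×5 = 24; y[2] = 4×2 = 8

[10, 24, 8]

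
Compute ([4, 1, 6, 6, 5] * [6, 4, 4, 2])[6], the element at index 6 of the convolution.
Use y[k] = Σ_i a[i]·b[k-i] at k=6. y[6] = 6×2 + 5×4 = 32

32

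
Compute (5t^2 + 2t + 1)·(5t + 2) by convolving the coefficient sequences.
Ascending coefficients: a = [1, 2, 5], b = [2, 5]. c[0] = 1×2 = 2; c[1] = 1×5 + 2×2 = 9; c[2] = 2×5 + 5×2 = 20; c[3] = 5×5 = 25. Result coefficients: [2, 9, 20, 25] → 25t^3 + 20t^2 + 9t + 2

25t^3 + 20t^2 + 9t + 2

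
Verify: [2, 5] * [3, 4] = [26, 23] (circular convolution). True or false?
Recompute circular convolution of [2, 5] and [3, 4]: y[0] = 2×3 + 5×4 = 26; y[1] = 2×4 + 5×3 = 23 → [26, 23]. Given [26, 23] matches, so answer: Yes

Yes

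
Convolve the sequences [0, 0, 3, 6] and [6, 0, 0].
y[0] = 0×6 = 0; y[1] = 0×0 + 0×6 = 0; y[2] = 0×0 + 0×0 + 3×6 = 18; y[3] = 0×0 + 3×0 + 6×6 = 36; y[4] = 3×0 + 6×0 = 0; y[5] = 6×0 = 0

[0, 0, 18, 36, 0, 0]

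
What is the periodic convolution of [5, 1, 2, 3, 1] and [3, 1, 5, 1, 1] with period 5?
Use y[k] = Σ_j s[j]·t[(k-j) mod 5]. y[0] = 5×3 + 1×1 + 2×1 + 3×5 + 1×1 = 34; y[1] = 5×1 + 1×3 + 2×1 + 3×1 + 1×5 = 18; y[2] = 5×5 + 1×1 + 2×3 + 3×1 + 1×1 = 36; y[3] = 5×1 + 1×5 + 2×1 + 3×3 + 1×1 = 22; y[4] = 5×1 + 1×1 + 2×5 + 3×1 + 1×3 = 22. Result: [34, 18, 36, 22, 22]

[34, 18, 36, 22, 22]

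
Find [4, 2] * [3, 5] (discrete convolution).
y[0] = 4×3 = 12; y[1] = 4×5 + 2×3 = 26; y[2] = 2×5 = 10

[12, 26, 10]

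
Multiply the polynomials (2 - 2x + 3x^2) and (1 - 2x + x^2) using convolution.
Ascending coefficients: a = [2, -2, 3], b = [1, -2, 1]. c[0] = 2×1 = 2; c[1] = 2×-2 + -2×1 = -6; c[2] = 2×1 + -2×-2 + 3×1 = 9; c[3] = -2×1 + 3×-2 = -8; c[4] = 3×1 = 3. Result coefficients: [2, -6, 9, -8, 3] → 2 - 6x + 9x^2 - 8x^3 + 3x^4

2 - 6x + 9x^2 - 8x^3 + 3x^4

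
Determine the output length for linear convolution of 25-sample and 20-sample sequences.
Linear/full convolution length: m + n - 1 = 25 + 20 - 1 = 44

44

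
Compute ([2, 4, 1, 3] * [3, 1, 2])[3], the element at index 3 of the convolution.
Use y[k] = Σ_i a[i]·b[k-i] at k=3. y[3] = 4×2 + 1×1 + 3×3 = 18

18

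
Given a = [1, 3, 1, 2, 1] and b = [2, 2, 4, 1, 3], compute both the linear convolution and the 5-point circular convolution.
Linear: y_lin[0] = 1×2 = 2; y_lin[1] = 1×2 + 3×2 = 8; y_lin[2] = 1×4 + 3×2 + 1×2 = 12; y_lin[3] = 1×1 + 3×4 + 1×2 + 2×2 = 19; y_lin[4] = 1×3 + 3×1 + 1×4 + 2×2 + 1×2 = 16; y_lin[5] = 3×3 + 1×1 + 2×4 + 1×2 = 20; y_lin[6] = 1×3 + 2×1 + 1×4 = 9; y_lin[7] = 2×3 + 1×1 = 7; y_lin[8] = 1×3 = 3 → [2, 8, 12, 19, 16, 20, 9, 7, 3]. Circular (length 5): y[0] = 1×2 + 3×3 + 1×1 + 2×4 + 1×2 = 22; y[1] = 1×2 + 3×2 + 1×3 + 2×1 + 1×4 = 17; y[2] = 1×4 + 3×2 + 1×2 + 2×3 + 1×1 = 19; y[3] = 1×1 + 3×4 + 1×2 + 2×2 + 1×3 = 22; y[4] = 1×3 + 3×1 + 1×4 + 2×2 + 1×2 = 16 → [22, 17, 19, 22, 16]

Linear: [2, 8, 12, 19, 16, 20, 9, 7, 3], Circular: [22, 17, 19, 22, 16]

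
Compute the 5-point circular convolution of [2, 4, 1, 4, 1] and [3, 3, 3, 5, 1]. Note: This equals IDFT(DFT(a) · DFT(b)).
Either evaluate y[k] = Σ_j a[j]·b[(k-j) mod 5] directly, or use IDFT(DFT(a) · DFT(b)). y[0] = 2×3 + 4×1 + 1×5 + 4×3 + 1×3 = 30; y[1] = 2×3 + 4×3 + 1×1 + 4×5 + 1×3 = 42; y[2] = 2×3 + 4×3 + 1×3 + 4×1 + 1×5 = 30; y[3] = 2×5 + 4×3 + 1×3 + 4×3 + 1×1 = 38; y[4] = 2×1 + 4×5 + 1×3 + 4×3 + 1×3 = 40. Result: [30, 42, 30, 38, 40]

[30, 42, 30, 38, 40]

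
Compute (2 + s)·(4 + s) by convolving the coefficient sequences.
Ascending coefficients: a = [2, 1], b = [4, 1]. c[0] = 2×4 = 8; c[1] = 2×1 + 1×4 = 6; c[2] = 1×1 = 1. Result coefficients: [8, 6, 1] → 8 + 6s + s^2

8 + 6s + s^2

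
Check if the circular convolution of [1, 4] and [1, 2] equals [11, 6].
Recompute circular convolution of [1, 4] and [1, 2]: y[0] = 1×1 + 4×2 = 9; y[1] = 1×2 + 4×1 = 6 → [9, 6]. Compare to given [11, 6]: they differ at index 0: given 11, correct 9, so answer: No

No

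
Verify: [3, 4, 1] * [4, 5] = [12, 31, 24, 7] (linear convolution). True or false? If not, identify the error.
Recompute linear convolution of [3, 4, 1] and [4, 5]: y[0] = 3×4 = 12; y[1] = 3×5 + 4×4 = 31; y[2] = 4×5 + 1×4 = 24; y[3] = 1×5 = 5 → [12, 31, 24, 5]. Compare to given [12, 31, 24, 7]: they differ at index 3: given 7, correct 5, so answer: No

No. Error at index 3: given 7, correct 5.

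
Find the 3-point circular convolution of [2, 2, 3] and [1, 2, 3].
Use y[k] = Σ_j x[j]·h[(k-j) mod 3]. y[0] = 2×1 + 2×3 + 3×2 = 14; y[1] = 2×2 + 2×1 + 3×3 = 15; y[2] = 2×3 + 2×2 + 3×1 = 13. Result: [14, 15, 13]

[14, 15, 13]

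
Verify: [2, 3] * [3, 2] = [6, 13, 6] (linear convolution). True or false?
Recompute linear convolution of [2, 3] and [3, 2]: y[0] = 2×3 = 6; y[1] = 2×2 + 3×3 = 13; y[2] = 3×2 = 6 → [6, 13, 6]. Given [6, 13, 6] matches, so answer: Yes

Yes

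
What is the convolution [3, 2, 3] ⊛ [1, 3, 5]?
y[0] = 3×1 = 3; y[1] = 3×3 + 2×1 = 11; y[2] = 3×5 + 2×3 + 3×1 = 24; y[3] = 2×5 + 3×3 = 19; y[4] = 3×5 = 15

[3, 11, 24, 19, 15]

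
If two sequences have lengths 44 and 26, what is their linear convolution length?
Linear/full convolution length: m + n - 1 = 44 + 26 - 1 = 69

69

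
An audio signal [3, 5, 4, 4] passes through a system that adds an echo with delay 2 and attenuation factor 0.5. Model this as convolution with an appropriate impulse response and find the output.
Direct-path + delayed-attenuated-path model → impulse response h = [1, 0, 0.5] (1 at lag 0, 0.5 at lag 2). Output y[n] = x[n] + 0.5·x[n - 2] (with x[n] = 0 outside 0..3): y[0] = 3 + 0.5×0 = 3; y[1] = 5 + 0.5×0 = 5; y[2] = 4 + 0.5×3 = 5.5; y[3] = 4 + 0.5×5 = 6.5; y[4] = 0 + 0.5×4 = 2.0; y[5] = 0 + 0.5×4 = 2.0. So y = [3, 5, 5.5, 6.5, 2.0, 2.0]

[3, 5, 5.5, 6.5, 2.0, 2.0]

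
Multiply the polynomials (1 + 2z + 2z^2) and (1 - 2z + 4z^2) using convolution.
Ascending coefficients: a = [1, 2, 2], b = [1, -2, 4]. c[0] = 1×1 = 1; c[1] = 1×-2 + 2×1 = 0; c[2] = 1×4 + 2×-2 + 2×1 = 2; c[3] = 2×4 + 2×-2 = 4; c[4] = 2×4 = 8. Result coefficients: [1, 0, 2, 4, 8] → 1 + 2z^2 + 4z^3 + 8z^4

1 + 2z^2 + 4z^3 + 8z^4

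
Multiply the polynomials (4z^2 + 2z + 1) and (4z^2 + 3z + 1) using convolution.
Ascending coefficients: a = [1, 2, 4], b = [1, 3, 4]. c[0] = 1×1 = 1; c[1] = 1×3 + 2×1 = 5; c[2] = 1×4 + 2×3 + 4×1 = 14; c[3] = 2×4 + 4×3 = 20; c[4] = 4×4 = 16. Result coefficients: [1, 5, 14, 20, 16] → 16z^4 + 20z^3 + 14z^2 + 5z + 1

16z^4 + 20z^3 + 14z^2 + 5z + 1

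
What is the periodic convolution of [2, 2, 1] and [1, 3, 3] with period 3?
Use y[k] = Σ_j a[j]·b[(k-j) mod 3]. y[0] = 2×1 + 2×3 + 1×3 = 11; y[1] = 2×3 + 2×1 + 1×3 = 11; y[2] = 2×3 + 2×3 + 1×1 = 13. Result: [11, 11, 13]

[11, 11, 13]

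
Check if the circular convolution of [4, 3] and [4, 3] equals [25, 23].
Recompute circular convolution of [4, 3] and [4, 3]: y[0] = 4×4 + 3×3 = 25; y[1] = 4×3 + 3×4 = 24 → [25, 24]. Compare to given [25, 23]: they differ at index 1: given 23, correct 24, so answer: No

No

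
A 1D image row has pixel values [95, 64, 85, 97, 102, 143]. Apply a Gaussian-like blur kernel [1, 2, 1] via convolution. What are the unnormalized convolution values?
Convolve image row [95, 64, 85, 97, 102, 143] with kernel [1, 2, 1]: y[0] = 95×1 = 95; y[1] = 95×2 + 64×1 = 254; y[2] = 95×1 + 64×2 + 85×1 = 308; y[3] = 64×1 + 85×2 + 97×1 = 331; y[4] = 85×1 + 97×2 + 102×1 = 381; y[5] = 97×1 + 102×2 + 143×1 = 444; y[6] = 102×1 + 143×2 = 388; y[7] = 143×1 = 143 → [95, 254, 308, 331, 381, 444, 388, 143]. Normalization factor = sum(kernel) = 4.

[95, 254, 308, 331, 381, 444, 388, 143]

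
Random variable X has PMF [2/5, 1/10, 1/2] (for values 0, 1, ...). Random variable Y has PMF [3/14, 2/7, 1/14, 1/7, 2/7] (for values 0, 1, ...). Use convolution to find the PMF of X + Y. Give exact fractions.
P(X+Y=k) = Σ_i P(X=i)·P(Y=k-i) — a convolution of [2/5, 1/10, 1/2] and [3/14, 2/7, 1/14, 1/7, 2/7]. P(X+Y=0) = (2/5)×(3/14) = 3/35; P(X+Y=1) = (2/5)×(2/7) + (1/10)×(3/14) = 4/35 + 3/140 = 19/140; P(X+Y=2) = (2/5)×(1/14) + (1/10)×(2/7) + (1/2)×(3/14) = 1/35 + 1/35 + 3/28 = 23/140; P(X+Y=3) = (2/5)×(1/7) + (1/10)×(1/14) + (1/2)×(2/7) = 2/35 + 1/140 + 1/7 = 29/140; P(X+Y=4) = (2/5)×(2/7) + (1/10)×(1/7) + (1/2)×(1/14) = 4/35 + 1/70 + 1/28 = 23/140; P(X+Y=5) = (1/10)×(2/7) + (1/2)×(1/7) = 1/35 + 1/14 = 1/10; P(X+Y=6) = (1/2)×(2/7) = 1/7. PMF: [3/35, 19/140, 23/140, 29/140, 23/140, 1/10, 1/7] (sums to 1 ✓)

[3/35, 19/140, 23/140, 29/140, 23/140, 1/10, 1/7]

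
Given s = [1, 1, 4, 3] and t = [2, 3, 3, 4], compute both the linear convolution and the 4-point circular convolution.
Linear: y_lin[0] = 1×2 = 2; y_lin[1] = 1×3 + 1×2 = 5; y_lin[2] = 1×3 + 1×3 + 4×2 = 14; y_lin[3] = 1×4 + 1×3 + 4×3 + 3×2 = 25; y_lin[4] = 1×4 + 4×3 + 3×3 = 25; y_lin[5] = 4×4 + 3×3 = 25; y_lin[6] = 3×4 = 12 → [2, 5, 14, 25, 25, 25, 12]. Circular (length 4): y[0] = 1×2 + 1×4 + 4×3 + 3×3 = 27; y[1] = 1×3 + 1×2 + 4×4 + 3×3 = 30; y[2] = 1×3 + 1×3 + 4×2 + 3×4 = 26; y[3] = 1×4 + 1×3 + 4×3 + 3×2 = 25 → [27, 30, 26, 25]

Linear: [2, 5, 14, 25, 25, 25, 12], Circular: [27, 30, 26, 25]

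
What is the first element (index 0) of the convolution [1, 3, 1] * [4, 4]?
Use y[k] = Σ_i a[i]·b[k-i] at k=0. y[0] = 1×4 = 4

4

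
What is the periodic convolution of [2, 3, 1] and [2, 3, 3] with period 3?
Use y[k] = Σ_j u[j]·v[(k-j) mod 3]. y[0] = 2×2 + 3×3 + 1×3 = 16; y[1] = 2×3 + 3×2 + 1×3 = 15; y[2] = 2×3 + 3×3 + 1×2 = 17. Result: [16, 15, 17]

[16, 15, 17]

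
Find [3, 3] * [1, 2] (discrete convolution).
y[0] = 3×1 = 3; y[1] = 3×2 + 3×1 = 9; y[2] = 3×2 = 6

[3, 9, 6]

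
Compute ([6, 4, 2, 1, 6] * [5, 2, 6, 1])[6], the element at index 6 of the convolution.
Use y[k] = Σ_i a[i]·b[k-i] at k=6. y[6] = 1×1 + 6×6 = 37

37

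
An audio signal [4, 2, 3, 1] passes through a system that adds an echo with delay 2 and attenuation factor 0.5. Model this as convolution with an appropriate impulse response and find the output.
Direct-path + delayed-attenuated-path model → impulse response h = [1, 0, 0.5] (1 at lag 0, 0.5 at lag 2). Output y[n] = x[n] + 0.5·x[n - 2] (with x[n] = 0 outside 0..3): y[0] = 4 + 0.5×0 = 4; y[1] = 2 + 0.5×0 = 2; y[2] = 3 + 0.5×4 = 5.0; y[3] = 1 + 0.5×2 = 2.0; y[4] = 0 + 0.5×3 = 1.5; y[5] = 0 + 0.5×1 = 0.5. So y = [4, 2, 5.0, 2.0, 1.5, 0.5]

[4, 2, 5.0, 2.0, 1.5, 0.5]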